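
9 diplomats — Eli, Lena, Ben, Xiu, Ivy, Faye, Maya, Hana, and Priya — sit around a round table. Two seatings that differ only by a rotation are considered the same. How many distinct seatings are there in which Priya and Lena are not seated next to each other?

30240

Without the restriction there are (8)! = 40320 seatings.
Those with Priya next to Lena: fuse the pair into one unit and seat 8 units around a circle — 2·(7)! = 10080.
Subtracting, 40320 − 10080 = 30240.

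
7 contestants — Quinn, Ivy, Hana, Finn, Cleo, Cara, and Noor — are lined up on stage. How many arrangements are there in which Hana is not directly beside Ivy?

Of the 7! = 5040 arrangements, those with Hana and Ivy adjacent number 2 × 6! = 1440 (treat the pair as a block with 2 internal orders).
So 5040 − 1440 = 3600 arrangements keep them apart.

3600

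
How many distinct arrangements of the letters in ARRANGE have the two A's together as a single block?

Treat the 2 copies of A as a single block. The multiset to arrange is then {AA, E, G, N, R, R}, 6 items in all.
That gives (6)!/(2!) = 360 arrangements.

360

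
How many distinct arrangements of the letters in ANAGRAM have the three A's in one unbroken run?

120

Treat the 3 copies of A as a single block. The multiset to arrange is then {AAA, G, M, N, R}, 5 items in all.
All 5 items are distinct, so there are (5)! = 120 arrangements.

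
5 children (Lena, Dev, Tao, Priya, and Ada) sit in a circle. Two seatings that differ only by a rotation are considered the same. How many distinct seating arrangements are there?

24

Around a circle, 5 distinct people have 5!/5 = (4)! = 24 rotationally distinct seatings.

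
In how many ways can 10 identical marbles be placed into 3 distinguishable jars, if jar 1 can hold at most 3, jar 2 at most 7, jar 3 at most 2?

6

Without the upper bounds there are C(12,2) = 66 ways to split 10 among 3 jars.
Subtract solutions that violate a single cap (substitute x_i' = x_i − (cap_i+1)): x_1 ≥ 4 gives C(8,2) = 28; x_2 ≥ 8 gives C(4,2) = 6; x_3 ≥ 3 gives C(9,2) = 36. Together 70.
Add back pairs where two caps are both exceeded: 0 + 10 + 0 = 10.
By inclusion–exclusion the count is 66 − 70 + 10 = 6.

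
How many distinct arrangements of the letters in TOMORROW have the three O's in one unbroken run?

360

Treat the 3 copies of O as a single block. The multiset to arrange is then {OOO, M, R, R, T, W}, 6 items in all.
That gives (6)!/(2!) = 360 arrangements.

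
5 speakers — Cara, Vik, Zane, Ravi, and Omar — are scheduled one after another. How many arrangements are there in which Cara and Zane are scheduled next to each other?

48

Treat {Cara, Zane} as a single unit. There are 4 units to order, and the pair itself can be ordered 2 ways.
That gives 2 × 4! = 2 × 24 = 48.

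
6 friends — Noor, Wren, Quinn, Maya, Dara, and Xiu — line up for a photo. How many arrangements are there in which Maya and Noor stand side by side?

240

Place the 4 others and the Maya-Noor pair as 5 objects in a line; the pair has 2 internal arrangements.
That gives 2 × 5! = 2 × 120 = 240.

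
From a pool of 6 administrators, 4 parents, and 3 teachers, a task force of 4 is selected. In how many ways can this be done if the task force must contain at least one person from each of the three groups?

360

Unrestricted: C(13,4) = 715 ways to pick any 4 of the 13.
Subtract selections that omit an entire group: no administrators → C(7,4) = 35; no parents → C(9,4) = 126; no teachers → C(10,4) = 210.
Add back selections omitting two groups (i.e. drawn from a single group): C(6,4) + C(4,4) + C(3,4) = 16.
By inclusion–exclusion: 715 − 371 + 16 = 360.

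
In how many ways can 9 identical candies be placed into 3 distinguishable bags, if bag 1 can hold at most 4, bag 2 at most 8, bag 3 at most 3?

By stars and bars, unrestricted non-negative solutions to x_1+…+x_3 = 9 number C(9+2,2) = 55.
Subtract solutions that violate a single cap (substitute x_i' = x_i − (cap_i+1)): x_1 ≥ 5 gives C(6,2) = 15; x_2 ≥ 9 gives C(2,2) = 1; x_3 ≥ 4 gives C(7,2) = 21. Together 37.
Add back pairs where two caps are both exceeded: 0 + 1 + 0 = 1.
By inclusion–exclusion the count is 55 − 37 + 1 = 19.

19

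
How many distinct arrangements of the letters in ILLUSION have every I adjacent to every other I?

2520

Treat the 2 copies of I as a single block. The multiset to arrange is then {II, L, L, N, O, S, U}, 7 items in all.
That gives (7)!/(2!) = 2520 arrangements.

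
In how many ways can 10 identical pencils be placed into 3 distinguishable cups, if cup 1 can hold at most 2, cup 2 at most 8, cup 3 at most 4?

Ignoring the caps, the number of non-negative solutions to x_1+…+x_3 = 10 is C(12,2) = 66.
Subtract solutions that violate a single cap (substitute x_i' = x_i − (cap_i+1)): x_1 ≥ 3 gives C(9,2) = 36; x_2 ≥ 9 gives C(3,2) = 3; x_3 ≥ 5 gives C(7,2) = 21. Together 60.
Add back pairs where two caps are both exceeded: 0 + 6 + 0 = 6.
By inclusion–exclusion the count is 66 − 60 + 6 = 12.

12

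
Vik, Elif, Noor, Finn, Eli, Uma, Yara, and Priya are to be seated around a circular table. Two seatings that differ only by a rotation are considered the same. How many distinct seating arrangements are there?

5040

Around a circle, 8 distinct people have 8!/8 = (7)! = 5040 rotationally distinct seatings.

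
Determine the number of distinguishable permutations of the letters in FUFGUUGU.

FUFGUUGU has 8 letters with F appearing twice, G appearing twice, and U appearing 4 times.
So there are 8! / (4!·2!·2!) = 420 distinguishable arrangements.

420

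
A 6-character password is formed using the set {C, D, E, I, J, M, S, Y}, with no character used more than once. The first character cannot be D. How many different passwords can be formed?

17640

The first character has 8−1 = 7 choices (anything except D).
The remaining 5 characters are filled from the other 7 symbols without repetition: 7 × 6 × 5 × 4 × 3 = 2520.
Total: 7 × 2520 = 17640.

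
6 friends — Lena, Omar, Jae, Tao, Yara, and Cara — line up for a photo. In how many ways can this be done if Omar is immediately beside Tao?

Treat {Omar, Tao} as a single unit. There are 5 units to order, and the pair itself can be ordered 2 ways.
So the count is 2·(5)! = 240.

240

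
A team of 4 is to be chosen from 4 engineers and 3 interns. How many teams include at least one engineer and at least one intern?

With no constraint there are C(7,4) = 35 possible selections.
Selections missing a whole group: no engineers → C(3,4) = 0; no interns → C(4,4) = 1.
Both groups omitted at once is impossible, so 35 − 1 = 34.

34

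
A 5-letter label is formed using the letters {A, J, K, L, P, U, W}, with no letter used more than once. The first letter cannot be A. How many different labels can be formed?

2160

The first letter has 7−1 = 6 choices (anything except A).
The remaining 4 letters are filled from the other 6 symbols without repetition: 6 × 5 × 4 × 3 = 360.
Total: 6 × 360 = 2160.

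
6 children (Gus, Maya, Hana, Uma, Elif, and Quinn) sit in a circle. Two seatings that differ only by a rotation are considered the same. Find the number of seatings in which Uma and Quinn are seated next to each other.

48

Glue Uma and Quinn into a block (2 internal orders). Seating 5 units around a circle gives (4)! arrangements.
So 2 × (4)! = 2 × 24 = 48.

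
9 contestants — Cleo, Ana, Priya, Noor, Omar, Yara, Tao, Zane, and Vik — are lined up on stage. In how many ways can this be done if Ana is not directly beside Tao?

Of the 9! = 362880 arrangements, those with Ana and Tao adjacent number 2 × 8! = 80640 (treat the pair as a block with 2 internal orders).
Complementary counting: 362880 − 80640 = 282240.

282240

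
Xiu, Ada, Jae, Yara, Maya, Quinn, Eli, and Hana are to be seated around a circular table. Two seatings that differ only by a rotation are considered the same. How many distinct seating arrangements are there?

Fix one person's seat to break rotational symmetry; the remaining 7 people can be arranged in (7)! = 5040 ways.

5040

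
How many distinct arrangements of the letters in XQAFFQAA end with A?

With the last slot taken by A, it remains to arrange the other 7 letters (XQFFQAA).
Those 7 letters have A appearing twice, F appearing twice, and Q appearing twice, giving (7)!/(2!·2!·2!) = 630.

630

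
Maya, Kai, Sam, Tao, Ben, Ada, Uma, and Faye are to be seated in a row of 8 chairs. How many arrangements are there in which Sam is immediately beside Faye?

Treat {Sam, Faye} as a single unit. There are 7 units to order, and the pair itself can be ordered 2 ways.
So the count is 2·(7)! = 10080.

10080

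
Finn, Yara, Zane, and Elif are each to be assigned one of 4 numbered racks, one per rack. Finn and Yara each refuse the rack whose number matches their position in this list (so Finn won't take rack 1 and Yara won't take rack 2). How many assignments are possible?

14

Let Aᵢ (for i ∈ {1, 2}) be the placements that put person i in their forbidden rack. Any j of these fix j positions, leaving (4−j)! ways to fill the rest, and there are C(2,j) ways to pick which j.
By inclusion–exclusion, the number of valid placements is Σ_{j=0}^{2} (−1)^j C(2,j)·(4−j)!.
Computing: 24 − 12 + 2 = 14.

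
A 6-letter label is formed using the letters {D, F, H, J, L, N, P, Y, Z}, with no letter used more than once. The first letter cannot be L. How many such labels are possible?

The first letter has 9−1 = 8 choices (anything except L).
The remaining 5 letters are filled from the other 8 symbols without repetition: 8 × 7 × 6 × 5 × 4 = 6720.
Total: 8 × 6720 = 53760.

53760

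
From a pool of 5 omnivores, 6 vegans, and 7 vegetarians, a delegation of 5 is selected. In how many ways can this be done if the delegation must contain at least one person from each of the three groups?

6055

With no constraint there are C(18,5) = 8568 possible selections.
Selections missing a whole group: no omnivores → C(13,5) = 1287; no vegans → C(12,5) = 792; no vegetarians → C(11,5) = 462.
Add back selections omitting two groups (i.e. drawn from a single group): C(5,5) + C(6,5) + C(7,5) = 28.
By inclusion–exclusion: 8568 − 2541 + 28 = 6055.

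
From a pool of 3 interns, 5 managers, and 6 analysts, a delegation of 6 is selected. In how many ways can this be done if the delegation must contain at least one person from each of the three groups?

2430

Total 6-person selections from all 14: C(14,6) = 3003.
Selections missing a whole group: no interns → C(11,6) = 462; no managers → C(9,6) = 84; no analysts → C(8,6) = 28.
Add back selections omitting two groups (i.e. drawn from a single group): C(3,6) + C(5,6) + C(6,6) = 1.
By inclusion–exclusion: 3003 − 574 + 1 = 2430.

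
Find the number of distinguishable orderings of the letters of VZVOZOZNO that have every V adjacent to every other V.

Treat the 2 copies of V as a single block. The multiset to arrange is then {VV, N, O, O, O, Z, Z, Z}, 8 items in all.
That gives (8)!/(3!·3!) = 1120 arrangements.

1120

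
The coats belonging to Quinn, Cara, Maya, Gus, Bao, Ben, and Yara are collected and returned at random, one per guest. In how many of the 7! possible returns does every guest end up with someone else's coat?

Count assignments avoiding every fixed point. For any j of the 7 guests fixed to their own coat, the other 7−j can be arranged in (7−j)! ways.
By inclusion–exclusion this is Σ_{j=0}^{7} (−1)^j C(7,j)·(7−j)!.
Computing: 5040 − 5040 + 2520 − 840 + 210 − 42 + 7 − 1 = 1854.

1854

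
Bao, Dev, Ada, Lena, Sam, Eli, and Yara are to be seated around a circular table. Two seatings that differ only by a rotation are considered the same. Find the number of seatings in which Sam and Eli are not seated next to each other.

All circular seatings of 7 people number (6)! = 720.
Seatings with Sam beside Eli: treat them as a block with 2 internal orders, giving 2 × (5)! = 240.
Subtracting, 720 − 240 = 480.

480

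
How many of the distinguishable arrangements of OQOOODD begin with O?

With the first slot taken by O, it remains to arrange the other 6 letters (QOOODD).
Those 6 letters have D appearing twice and O appearing 3 times, giving (6)!/(3!·2!) = 60.

60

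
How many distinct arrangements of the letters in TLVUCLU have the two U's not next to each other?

There are 7!/(2!·2!) = 1260 arrangements of TLVUCLU in total.
Arrangements with the U's together: treat UU as one letter, giving (6)!/(2!) = 360.
Hence 1260 − 360 = 900.

900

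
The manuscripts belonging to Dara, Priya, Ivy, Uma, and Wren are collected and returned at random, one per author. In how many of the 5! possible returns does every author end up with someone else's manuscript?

Let Aᵢ be the assignments in which author i gets their own manuscript. We want the size of the complement of A₁∪…∪A_5.
By inclusion–exclusion this is Σ_{j=0}^{5} (−1)^j C(5,j)·(5−j)!.
Computing: 120 − 120 + 60 − 20 + 5 − 1 = 44.

44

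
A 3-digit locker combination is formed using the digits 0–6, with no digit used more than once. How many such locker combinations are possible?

210

This is a permutation of 3 out of 7: P(7,3) = 7!/4!.
7 × 6 × 5 = 210.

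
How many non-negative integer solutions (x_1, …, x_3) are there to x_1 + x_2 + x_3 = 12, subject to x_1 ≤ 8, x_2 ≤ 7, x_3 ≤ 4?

Ignoring the caps, the number of non-negative solutions to x_1+…+x_3 = 12 is C(14,2) = 91.
Subtract solutions that violate a single cap (substitute x_i' = x_i − (cap_i+1)): x_1 ≥ 9 gives C(5,2) = 10; x_2 ≥ 8 gives C(6,2) = 15; x_3 ≥ 5 gives C(9,2) = 36. Together 61.
No two caps can be exceeded simultaneously, so the pair terms are all 0.
By inclusion–exclusion the count is 91 − 61 + 0 = 30.

30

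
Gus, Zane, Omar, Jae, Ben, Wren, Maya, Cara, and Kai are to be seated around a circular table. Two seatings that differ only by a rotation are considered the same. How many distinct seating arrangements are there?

Fix one person's seat to break rotational symmetry; the remaining 8 people can be arranged in (8)! = 40320 ways.

40320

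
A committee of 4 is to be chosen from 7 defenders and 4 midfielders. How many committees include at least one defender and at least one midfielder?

294

With no constraint there are C(11,4) = 330 possible selections.
Selections missing a whole group: no defenders → C(4,4) = 1; no midfielders → C(7,4) = 35.
Both groups omitted at once is impossible, so 330 − 36 = 294.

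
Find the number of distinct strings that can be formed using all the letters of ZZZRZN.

30

ZZZRZN has 6 letters with Z appearing 4 times.
Dividing 6! = 720 by 4! = 24 for the repeated letters gives 30.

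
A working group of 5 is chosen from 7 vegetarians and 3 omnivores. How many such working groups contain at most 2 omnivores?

231

Split by how many omnivores are chosen (0 through 2).
Sum: C(3,0)·C(7,5) + C(3,1)·C(7,4) + C(3,2)·C(7,3) = 21 + 105 + 105 = 231.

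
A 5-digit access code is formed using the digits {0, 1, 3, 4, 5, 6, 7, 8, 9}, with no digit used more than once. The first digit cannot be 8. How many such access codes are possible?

13440

The first digit has 9−1 = 8 choices (anything except 8).
The remaining 4 digits are filled from the other 8 symbols without repetition: 8 × 7 × 6 × 5 = 1680.
Total: 8 × 1680 = 13440.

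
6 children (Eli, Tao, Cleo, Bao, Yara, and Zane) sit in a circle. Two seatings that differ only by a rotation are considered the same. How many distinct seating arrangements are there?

Fix one person's seat to break rotational symmetry; the remaining 5 people can be arranged in (5)! = 120 ways.

120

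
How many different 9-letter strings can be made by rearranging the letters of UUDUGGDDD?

Letter multiplicities in UUDUGGDDD: D×4, G×2, U×3.
The number of distinct arrangements is 9!/(4!·3!·2!) = 362880/288 = 1260.

1260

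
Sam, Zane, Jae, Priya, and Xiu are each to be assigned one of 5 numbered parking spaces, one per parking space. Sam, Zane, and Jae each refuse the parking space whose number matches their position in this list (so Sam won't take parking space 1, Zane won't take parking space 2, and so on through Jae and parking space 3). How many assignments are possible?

Let Aᵢ (for i ∈ {1, 2, 3}) be the placements that put person i in their forbidden parking space. Any j of these fix j positions, leaving (5−j)! ways to fill the rest, and there are C(3,j) ways to pick which j.
By inclusion–exclusion, the number of valid placements is Σ_{j=0}^{3} (−1)^j C(3,j)·(5−j)!.
Computing: 120 − 72 + 18 − 2 = 64.

64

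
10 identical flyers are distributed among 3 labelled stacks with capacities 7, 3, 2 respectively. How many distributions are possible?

Without the upper bounds there are C(12,2) = 66 ways to split 10 among 3 stacks.
Subtract solutions that violate a single cap (substitute x_i' = x_i − (cap_i+1)): x_1 ≥ 8 gives C(4,2) = 6; x_2 ≥ 4 gives C(8,2) = 28; x_3 ≥ 3 gives C(9,2) = 36. Together 70.
Add back pairs where two caps are both exceeded: 0 + 0 + 10 = 10.
By inclusion–exclusion the count is 66 − 70 + 10 = 6.

6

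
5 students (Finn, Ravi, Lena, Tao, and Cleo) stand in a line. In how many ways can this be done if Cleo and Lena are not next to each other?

72

Of the 5! = 120 arrangements, those with Cleo and Lena adjacent number 2 × 4! = 48 (treat the pair as a block with 2 internal orders).
So 120 − 48 = 72 arrangements keep them apart.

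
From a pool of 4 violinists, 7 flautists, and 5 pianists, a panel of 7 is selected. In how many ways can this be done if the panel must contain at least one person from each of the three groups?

10283

Unrestricted: C(16,7) = 11440 ways to pick any 7 of the 16.
Subtract selections that omit an entire group: no violinists → C(12,7) = 792; no flautists → C(9,7) = 36; no pianists → C(11,7) = 330.
Add back selections omitting two groups (i.e. drawn from a single group): C(4,7) + C(7,7) + C(5,7) = 1.
By inclusion–exclusion: 11440 − 1158 + 1 = 10283.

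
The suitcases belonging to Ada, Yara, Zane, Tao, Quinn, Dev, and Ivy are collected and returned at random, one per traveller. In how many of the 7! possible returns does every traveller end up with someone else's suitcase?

This is the derangement count D_7: permutations of 7 items with no fixed point.
By inclusion–exclusion this is Σ_{j=0}^{7} (−1)^j C(7,j)·(7−j)!.
Computing: 5040 − 5040 + 2520 − 840 + 210 − 42 + 7 − 1 = 1854.

1854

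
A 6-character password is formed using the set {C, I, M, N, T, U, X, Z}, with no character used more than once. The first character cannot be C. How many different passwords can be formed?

17640

The first character has 8−1 = 7 choices (anything except C).
The remaining 5 characters are filled from the other 7 symbols without repetition: 7 × 6 × 5 × 4 × 3 = 2520.
Total: 7 × 2520 = 17640.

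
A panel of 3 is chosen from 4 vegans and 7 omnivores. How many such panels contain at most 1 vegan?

Split by how many vegans are chosen (0 through 1).
Sum: C(4,0)·C(7,3) + C(4,1)·C(7,2) = 35 + 84 = 119.

119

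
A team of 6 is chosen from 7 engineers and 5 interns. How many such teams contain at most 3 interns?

812

Split by how many interns are chosen (0 through 3).
Sum: C(5,0)·C(7,6) + C(5,1)·C(7,5) + C(5,2)·C(7,4) + C(5,3)·C(7,3) = 7 + 105 + 350 + 350 = 812.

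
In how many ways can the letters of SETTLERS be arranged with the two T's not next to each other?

3780

There are 8!/(2!·2!·2!) = 5040 arrangements of SETTLERS in total.
Arrangements with the T's together: treat TT as one letter, giving (7)!/(2!·2!) = 1260.
Hence 5040 − 1260 = 3780.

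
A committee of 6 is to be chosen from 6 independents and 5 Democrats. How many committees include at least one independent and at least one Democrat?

461

With no constraint there are C(11,6) = 462 possible selections.
Selections missing a whole group: no independents → C(5,6) = 0; no Democrats → C(6,6) = 1.
Both groups omitted at once is impossible, so 462 − 1 = 461.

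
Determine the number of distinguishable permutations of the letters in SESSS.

SESSS has 5 letters with S appearing 4 times.
The number of distinct arrangements is 5!/(4!) = 120/24 = 5.

5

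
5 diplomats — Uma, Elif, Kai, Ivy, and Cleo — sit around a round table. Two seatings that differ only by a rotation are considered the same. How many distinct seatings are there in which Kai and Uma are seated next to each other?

12

Glue Kai and Uma into a block (2 internal orders). Seating 4 units around a circle gives (3)! arrangements.
So 2 × (3)! = 2 × 6 = 12.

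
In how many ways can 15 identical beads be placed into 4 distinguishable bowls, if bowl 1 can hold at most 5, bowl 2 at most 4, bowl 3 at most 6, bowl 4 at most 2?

Ignoring the caps, the number of non-negative solutions to x_1+…+x_4 = 15 is C(18,3) = 816.
Subtract solutions that violate a single cap (substitute x_i' = x_i − (cap_i+1)): x_1 ≥ 6 gives C(12,3) = 220; x_2 ≥ 5 gives C(13,3) = 286; x_3 ≥ 7 gives C(11,3) = 165; x_4 ≥ 3 gives C(15,3) = 455. Together 1126.
Add back pairs where two caps are both exceeded: 35 + 10 + 84 + 20 + 120 + 56 = 325.
Subtract triples: 0 + 4 + 0 + 1 = 5.
By inclusion–exclusion the count is 816 − 1126 + 325 − 5 = 10.

10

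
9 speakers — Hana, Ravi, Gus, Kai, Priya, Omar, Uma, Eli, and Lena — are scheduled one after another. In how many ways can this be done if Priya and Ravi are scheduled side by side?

Place the 7 others and the Priya-Ravi pair as 8 objects in a line; the pair has 2 internal arrangements.
That gives 2 × 8! = 2 × 40320 = 80640.

80640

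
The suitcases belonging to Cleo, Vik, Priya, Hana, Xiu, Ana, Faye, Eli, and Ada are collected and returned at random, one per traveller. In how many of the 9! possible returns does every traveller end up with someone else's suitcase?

Count assignments avoiding every fixed point. For any j of the 9 travellers fixed to their own suitcase, the other 9−j can be arranged in (9−j)! ways.
By inclusion–exclusion this is Σ_{j=0}^{9} (−1)^j C(9,j)·(9−j)!.
Computing: 362880 − 362880 + 181440 − 60480 + 15120 − 3024 + 504 − 72 + 9 − 1 = 133496.

133496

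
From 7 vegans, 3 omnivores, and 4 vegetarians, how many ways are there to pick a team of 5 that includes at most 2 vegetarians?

1812

Split by how many vegetarians are chosen (0 through 2).
Sum: C(4,0)·C(10,5) + C(4,1)·C(10,4) + C(4,2)·C(10,3) = 252 + 840 + 720 = 1812.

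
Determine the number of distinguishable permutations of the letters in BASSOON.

The 7 letters of BASSOON have repeats: O appearing twice and S appearing twice.
Dividing 7! = 5040 by 2!·2! = 4 for the repeated letters gives 1260.

1260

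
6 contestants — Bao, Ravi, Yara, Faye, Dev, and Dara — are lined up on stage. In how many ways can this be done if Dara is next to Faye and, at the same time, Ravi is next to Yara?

Treat {Dara,Faye} as one block (2 orders) and {Ravi,Yara} as another (2 orders).
That leaves 4 units to arrange: 2 × 2 × 4! = 4 × 24 = 96.

96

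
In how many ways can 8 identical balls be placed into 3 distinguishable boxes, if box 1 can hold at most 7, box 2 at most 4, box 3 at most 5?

28

Ignoring the caps, the number of non-negative solutions to x_1+…+x_3 = 8 is C(10,2) = 45.
Subtract solutions that violate a single cap (substitute x_i' = x_i − (cap_i+1)): x_1 ≥ 8 gives C(2,2) = 1; x_2 ≥ 5 gives C(5,2) = 10; x_3 ≥ 6 gives C(4,2) = 6. Together 17.
No two caps can be exceeded simultaneously, so the pair terms are all 0.
By inclusion–exclusion the count is 45 − 17 + 0 = 28.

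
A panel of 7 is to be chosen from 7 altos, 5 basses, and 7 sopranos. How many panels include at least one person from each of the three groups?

With no constraint there are C(19,7) = 50388 possible selections.
Subtract selections that omit an entire group: no altos → C(12,7) = 792; no basses → C(14,7) = 3432; no sopranos → C(12,7) = 792.
Add back selections omitting two groups (i.e. drawn from a single group): C(7,7) + C(5,7) + C(7,7) = 2.
By inclusion–exclusion: 50388 − 5016 + 2 = 45374.

45374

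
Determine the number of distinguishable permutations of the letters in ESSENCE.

420

ESSENCE has 7 letters with E appearing 3 times and S appearing twice.
Dividing 7! = 5040 by 3!·2! = 12 for the repeated letters gives 420.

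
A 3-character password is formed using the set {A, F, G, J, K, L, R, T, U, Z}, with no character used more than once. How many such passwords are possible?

This is a permutation of 3 out of 10: P(10,3) = 10!/7!.
10 × 9 × 8 = 720.

720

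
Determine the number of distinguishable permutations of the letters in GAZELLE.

1260

GAZELLE has 7 letters with E appearing twice and L appearing twice.
The number of distinct arrangements is 7!/(2!·2!) = 5040/4 = 1260.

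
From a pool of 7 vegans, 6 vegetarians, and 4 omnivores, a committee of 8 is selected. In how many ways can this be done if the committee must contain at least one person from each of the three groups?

With no constraint there are C(17,8) = 24310 possible selections.
Subtract selections that omit an entire group: no vegans → C(10,8) = 45; no vegetarians → C(11,8) = 165; no omnivores → C(13,8) = 1287.
Add back selections omitting two groups (i.e. drawn from a single group): C(7,8) + C(6,8) + C(4,8) = 0.
By inclusion–exclusion: 24310 − 1497 + 0 = 22813.

22813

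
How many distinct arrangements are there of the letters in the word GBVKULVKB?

45360

Letter multiplicities in GBVKULVKB: B×2, G×1, K×2, L×1, U×1, V×2.
The number of distinct arrangements is 9!/(2!·2!·2!) = 362880/8 = 45360.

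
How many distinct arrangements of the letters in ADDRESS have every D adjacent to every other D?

360

Treat the 2 copies of D as a single block. The multiset to arrange is then {DD, A, E, R, S, S}, 6 items in all.
That gives (6)!/(2!) = 360 arrangements.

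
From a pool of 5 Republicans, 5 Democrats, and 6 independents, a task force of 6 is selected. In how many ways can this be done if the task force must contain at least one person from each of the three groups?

6875

Total 6-person selections from all 16: C(16,6) = 8008.
Selections missing a whole group: no Republicans → C(11,6) = 462; no Democrats → C(11,6) = 462; no independents → C(10,6) = 210.
Add back selections omitting two groups (i.e. drawn from a single group): C(5,6) + C(5,6) + C(6,6) = 1.
By inclusion–exclusion: 8008 − 1134 + 1 = 6875.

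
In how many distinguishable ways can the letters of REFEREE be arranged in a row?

105

Letter multiplicities in REFEREE: E×4, F×1, R×2.
So there are 7! / (4!·2!) = 105 distinguishable arrangements.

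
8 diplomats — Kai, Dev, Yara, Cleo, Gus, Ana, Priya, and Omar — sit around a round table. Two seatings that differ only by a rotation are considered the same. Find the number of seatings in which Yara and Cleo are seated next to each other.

Treat {Yara, Cleo} as one unit (2 internal orders) and seat the resulting 7 units around the table: (6)! circular arrangements.
So 2 × (6)! = 2 × 720 = 1440.

1440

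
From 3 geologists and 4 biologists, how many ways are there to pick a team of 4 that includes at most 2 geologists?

31

Split by how many geologists are chosen (0 through 2).
Sum: C(3,0)·C(4,4) + C(3,1)·C(4,3) + C(3,2)·C(4,2) = 1 + 12 + 18 = 31.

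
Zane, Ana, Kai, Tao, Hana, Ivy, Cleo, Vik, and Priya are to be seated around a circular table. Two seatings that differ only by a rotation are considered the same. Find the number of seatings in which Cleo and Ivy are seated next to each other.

Treat {Cleo, Ivy} as one unit (2 internal orders) and seat the resulting 8 units around the table: (7)! circular arrangements.
So 2 × (7)! = 2 × 5040 = 10080.

10080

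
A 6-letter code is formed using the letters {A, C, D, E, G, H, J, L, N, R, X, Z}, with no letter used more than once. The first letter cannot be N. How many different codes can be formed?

The first letter has 12−1 = 11 choices (anything except N).
The remaining 5 letters are filled from the other 11 symbols without repetition: 11 × 10 × 9 × 8 × 7 = 55440.
Total: 11 × 55440 = 609840.

609840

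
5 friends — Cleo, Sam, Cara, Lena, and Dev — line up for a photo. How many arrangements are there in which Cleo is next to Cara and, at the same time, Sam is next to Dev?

Treat {Cleo,Cara} as one block (2 orders) and {Sam,Dev} as another (2 orders).
That leaves 3 units to arrange: 2 × 2 × 3! = 4 × 6 = 24.

24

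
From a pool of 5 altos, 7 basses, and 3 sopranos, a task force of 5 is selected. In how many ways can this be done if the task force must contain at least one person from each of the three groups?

1925

Unrestricted: C(15,5) = 3003 ways to pick any 5 of the 15.
Subtract selections that omit an entire group: no altos → C(10,5) = 252; no basses → C(8,5) = 56; no sopranos → C(12,5) = 792.
Add back selections omitting two groups (i.e. drawn from a single group): C(5,5) + C(7,5) + C(3,5) = 22.
By inclusion–exclusion: 3003 − 1100 + 22 = 1925.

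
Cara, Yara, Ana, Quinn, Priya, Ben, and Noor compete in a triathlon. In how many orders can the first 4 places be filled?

This is an ordered selection of 4 from 7: P(7,4).
That gives 7 × 6 × 5 × 4 = 840.

840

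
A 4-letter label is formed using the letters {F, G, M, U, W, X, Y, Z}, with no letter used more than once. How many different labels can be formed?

1680

This is a permutation of 4 out of 8: P(8,4) = 8!/4!.
That product is 8 × 7 × 6 × 5 = 1680.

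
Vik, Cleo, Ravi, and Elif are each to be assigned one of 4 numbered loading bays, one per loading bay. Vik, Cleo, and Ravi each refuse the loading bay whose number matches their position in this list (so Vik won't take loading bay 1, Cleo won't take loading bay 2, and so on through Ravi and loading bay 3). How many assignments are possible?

Let Aᵢ (for i ∈ {1, 2, 3}) be the placements that put person i in their forbidden loading bay. Any j of these fix j positions, leaving (4−j)! ways to fill the rest, and there are C(3,j) ways to pick which j.
By inclusion–exclusion, the number of valid placements is Σ_{j=0}^{3} (−1)^j C(3,j)·(4−j)!.
Computing: 24 − 18 + 6 − 1 = 11.

11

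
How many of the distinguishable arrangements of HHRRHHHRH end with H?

56

With the last slot taken by H, it remains to arrange the other 8 letters (HRRHHHRH).
Those 8 letters have H appearing 5 times and R appearing 3 times, giving (8)!/(5!·3!) = 56.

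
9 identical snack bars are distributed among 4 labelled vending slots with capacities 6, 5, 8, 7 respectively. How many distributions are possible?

185

Without the upper bounds there are C(12,3) = 220 ways to split 9 among 4 vending slots.
Subtract solutions that violate a single cap (substitute x_i' = x_i − (cap_i+1)): x_1 ≥ 7 gives C(5,3) = 10; x_2 ≥ 6 gives C(6,3) = 20; x_3 ≥ 9 gives C(3,3) = 1; x_4 ≥ 8 gives C(4,3) = 4. Together 35.
No two caps can be exceeded simultaneously, so the pair terms are all 0.
By inclusion–exclusion the count is 220 − 35 + 0 = 185.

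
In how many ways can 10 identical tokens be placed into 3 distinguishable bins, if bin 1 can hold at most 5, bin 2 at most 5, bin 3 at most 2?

6

Ignoring the caps, the number of non-negative solutions to x_1+…+x_3 = 10 is C(12,2) = 66.
Subtract solutions that violate a single cap (substitute x_i' = x_i − (cap_i+1)): x_1 ≥ 6 gives C(6,2) = 15; x_2 ≥ 6 gives C(6,2) = 15; x_3 ≥ 3 gives C(9,2) = 36. Together 66.
Add back pairs where two caps are both exceeded: 0 + 3 + 3 = 6.
By inclusion–exclusion the count is 66 − 66 + 6 = 6.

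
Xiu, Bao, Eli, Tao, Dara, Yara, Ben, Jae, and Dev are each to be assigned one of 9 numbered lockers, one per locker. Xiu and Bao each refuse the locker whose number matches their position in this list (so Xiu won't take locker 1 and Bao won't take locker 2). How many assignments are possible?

287280

Let Aᵢ (for i ∈ {1, 2}) be the placements that put person i in their forbidden locker. Any j of these fix j positions, leaving (9−j)! ways to fill the rest, and there are C(2,j) ways to pick which j.
By inclusion–exclusion, the number of valid placements is Σ_{j=0}^{2} (−1)^j C(2,j)·(9−j)!.
Computing: 362880 − 80640 + 5040 = 287280.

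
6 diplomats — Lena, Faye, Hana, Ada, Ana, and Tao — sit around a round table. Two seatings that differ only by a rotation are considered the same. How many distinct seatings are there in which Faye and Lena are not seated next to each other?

All circular seatings of 6 people number (5)! = 120.
Seatings with Faye beside Lena: treat them as a block with 2 internal orders, giving 2 × (4)! = 48.
Subtracting, 120 − 48 = 72.

72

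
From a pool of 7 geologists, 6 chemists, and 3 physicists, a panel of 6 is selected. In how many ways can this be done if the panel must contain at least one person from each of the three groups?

6006

Total 6-person selections from all 16: C(16,6) = 8008.
Subtract selections that omit an entire group: no geologists → C(9,6) = 84; no chemists → C(10,6) = 210; no physicists → C(13,6) = 1716.
Add back selections omitting two groups (i.e. drawn from a single group): C(7,6) + C(6,6) + C(3,6) = 8.
By inclusion–exclusion: 8008 − 2010 + 8 = 6006.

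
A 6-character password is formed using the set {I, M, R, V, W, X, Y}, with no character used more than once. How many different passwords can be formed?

With no repetition, fill the 6 characters in order: 7 choices, then 6, down to 2.
7 × 6 × 5 × 4 × 3 × 2 = 5040.

5040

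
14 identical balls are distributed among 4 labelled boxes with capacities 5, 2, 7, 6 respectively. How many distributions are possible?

63

By stars and bars, unrestricted non-negative solutions to x_1+…+x_4 = 14 number C(14+3,3) = 680.
Subtract solutions that violate a single cap (substitute x_i' = x_i − (cap_i+1)): x_1 ≥ 6 gives C(11,3) = 165; x_2 ≥ 3 gives C(14,3) = 364; x_3 ≥ 8 gives C(9,3) = 84; x_4 ≥ 7 gives C(10,3) = 120. Together 733.
Add back pairs where two caps are both exceeded: 56 + 1 + 4 + 20 + 35 + 0 = 116.
By inclusion–exclusion the count is 680 − 733 + 116 = 63.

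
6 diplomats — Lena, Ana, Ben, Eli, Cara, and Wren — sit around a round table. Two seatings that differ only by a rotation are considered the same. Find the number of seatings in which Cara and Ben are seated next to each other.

Treat {Cara, Ben} as one unit (2 internal orders) and seat the resulting 5 units around the table: (4)! circular arrangements.
So 2 × (4)! = 2 × 24 = 48.

48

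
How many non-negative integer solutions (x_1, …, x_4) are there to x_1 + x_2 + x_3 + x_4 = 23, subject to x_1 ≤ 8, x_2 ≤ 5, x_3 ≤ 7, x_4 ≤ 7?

Ignoring the caps, the number of non-negative solutions to x_1+…+x_4 = 23 is C(26,3) = 2600.
Subtract solutions that violate a single cap (substitute x_i' = x_i − (cap_i+1)): x_1 ≥ 9 gives C(17,3) = 680; x_2 ≥ 6 gives C(20,3) = 1140; x_3 ≥ 8 gives C(18,3) = 816; x_4 ≥ 8 gives C(18,3) = 816. Together 3452.
Add back pairs where two caps are both exceeded: 165 + 84 + 84 + 220 + 220 + 120 = 893.
Subtract triples: 1 + 1 + 0 + 4 = 6.
By inclusion–exclusion the count is 2600 − 3452 + 893 − 6 = 35.

35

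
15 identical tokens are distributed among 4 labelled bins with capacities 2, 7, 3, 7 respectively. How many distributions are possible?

Without the upper bounds there are C(18,3) = 816 ways to split 15 among 4 bins.
Subtract solutions that violate a single cap (substitute x_i' = x_i − (cap_i+1)): x_1 ≥ 3 gives C(15,3) = 455; x_2 ≥ 8 gives C(10,3) = 120; x_3 ≥ 4 gives C(14,3) = 364; x_4 ≥ 8 gives C(10,3) = 120. Together 1059.
Add back pairs where two caps are both exceeded: 35 + 165 + 35 + 20 + 0 + 20 = 275.
Subtract triples: 1 + 0 + 1 + 0 = 2.
By inclusion–exclusion the count is 816 − 1059 + 275 − 2 = 30.

30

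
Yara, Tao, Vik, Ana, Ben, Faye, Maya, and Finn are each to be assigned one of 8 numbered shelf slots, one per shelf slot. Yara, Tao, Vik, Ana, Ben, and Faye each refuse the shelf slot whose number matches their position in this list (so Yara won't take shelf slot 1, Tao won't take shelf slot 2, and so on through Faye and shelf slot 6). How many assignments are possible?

18806

Let Aᵢ (for 1 ≤ i ≤ 6) be the placements that put person i in their forbidden shelf slot. Any j of these fix j positions, leaving (8−j)! ways to fill the rest, and there are C(6,j) ways to pick which j.
By inclusion–exclusion, the number of valid placements is Σ_{j=0}^{6} (−1)^j C(6,j)·(8−j)!.
Computing: 40320 − 30240 + 10800 − 2400 + 360 − 36 + 2 = 18806.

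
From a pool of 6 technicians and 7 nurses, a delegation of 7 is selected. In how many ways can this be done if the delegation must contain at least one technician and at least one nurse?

1715

With no constraint there are C(13,7) = 1716 possible selections.
Selections missing a whole group: no technicians → C(7,7) = 1; no nurses → C(6,7) = 0.
Both groups omitted at once is impossible, so 1716 − 1 = 1715.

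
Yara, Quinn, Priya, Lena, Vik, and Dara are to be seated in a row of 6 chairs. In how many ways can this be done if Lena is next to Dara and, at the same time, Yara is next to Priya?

Treat {Lena,Dara} as one block (2 orders) and {Yara,Priya} as another (2 orders).
That leaves 4 units to arrange: 2 × 2 × 4! = 4 × 24 = 96.

96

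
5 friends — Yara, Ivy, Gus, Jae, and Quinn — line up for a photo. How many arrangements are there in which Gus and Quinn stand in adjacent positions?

Place the 3 others and the Gus-Quinn pair as 4 objects in a line; the pair has 2 internal arrangements.
That gives 2 × 4! = 2 × 24 = 48.

48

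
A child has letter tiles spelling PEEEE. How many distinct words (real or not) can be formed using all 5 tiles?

The 5 letters of PEEEE have repeats: E appearing 4 times.
The number of distinct arrangements is 5!/(4!) = 120/24 = 5.

5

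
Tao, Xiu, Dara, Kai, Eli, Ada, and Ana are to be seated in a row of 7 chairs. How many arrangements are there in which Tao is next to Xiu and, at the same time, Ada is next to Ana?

480

Treat {Tao,Xiu} as one block (2 orders) and {Ada,Ana} as another (2 orders).
That leaves 5 units to arrange: 2 × 2 × 5! = 4 × 120 = 480.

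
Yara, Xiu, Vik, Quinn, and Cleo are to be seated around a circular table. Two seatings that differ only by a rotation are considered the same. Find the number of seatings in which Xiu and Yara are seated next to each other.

Glue Xiu and Yara into a block (2 internal orders). Seating 4 units around a circle gives (3)! arrangements.
So 2 × (3)! = 2 × 6 = 12.

12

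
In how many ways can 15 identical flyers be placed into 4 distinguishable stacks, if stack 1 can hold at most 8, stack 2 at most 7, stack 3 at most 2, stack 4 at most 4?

60

By stars and bars, unrestricted non-negative solutions to x_1+…+x_4 = 15 number C(15+3,3) = 816.
Subtract solutions that violate a single cap (substitute x_i' = x_i − (cap_i+1)): x_1 ≥ 9 gives C(9,3) = 84; x_2 ≥ 8 gives C(10,3) = 120; x_3 ≥ 3 gives C(15,3) = 455; x_4 ≥ 5 gives C(13,3) = 286. Together 945.
Add back pairs where two caps are both exceeded: 0 + 20 + 4 + 35 + 10 + 120 = 189.
By inclusion–exclusion the count is 816 − 945 + 189 = 60.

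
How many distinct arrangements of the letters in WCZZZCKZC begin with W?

Fix W in the first position and arrange the remaining 8 letters.
Those 8 letters have C appearing 3 times and Z appearing 4 times, giving (8)!/(4!·3!) = 280.

280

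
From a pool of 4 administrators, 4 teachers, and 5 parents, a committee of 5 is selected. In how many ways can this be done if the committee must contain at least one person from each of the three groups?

980

Total 5-person selections from all 13: C(13,5) = 1287.
Selections missing a whole group: no administrators → C(9,5) = 126; no teachers → C(9,5) = 126; no parents → C(8,5) = 56.
Add back selections omitting two groups (i.e. drawn from a single group): C(4,5) + C(4,5) + C(5,5) = 1.
By inclusion–exclusion: 1287 − 308 + 1 = 980.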